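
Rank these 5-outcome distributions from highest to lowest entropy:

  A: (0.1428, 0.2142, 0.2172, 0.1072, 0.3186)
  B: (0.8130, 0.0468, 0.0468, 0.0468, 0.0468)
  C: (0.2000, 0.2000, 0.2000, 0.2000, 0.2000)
C > A > B

Key insight: Entropy is maximized by uniform distributions and minimized by concentrated distributions.

- Uniform distributions have maximum entropy log₂(5) = 2.3219 bits
- The more "peaked" or concentrated a distribution, the lower its entropy

Entropies:
  H(A) = 2.2267 bits
  H(B) = 1.0692 bits
  H(C) = 2.3219 bits

Ranking: C > A > B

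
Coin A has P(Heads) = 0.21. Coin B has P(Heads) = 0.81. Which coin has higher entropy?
A

For binary distributions, entropy is maximized at p=0.5 and decreases as p moves toward 0 or 1.

H(A) = H(0.21) = 0.7415 bits
H(B) = H(0.81) = 0.7015 bits

Distribution A (p=0.21) is closer to uniform (p=0.5), so it has higher entropy.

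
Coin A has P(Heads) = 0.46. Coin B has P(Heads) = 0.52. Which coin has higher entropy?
B

For binary distributions, entropy is maximized at p=0.5 and decreases as p moves toward 0 or 1.

H(A) = H(0.46) = 0.9954 bits
H(B) = H(0.52) = 0.9988 bits

Distribution B (p=0.52) is closer to uniform (p=0.5), so it has higher entropy.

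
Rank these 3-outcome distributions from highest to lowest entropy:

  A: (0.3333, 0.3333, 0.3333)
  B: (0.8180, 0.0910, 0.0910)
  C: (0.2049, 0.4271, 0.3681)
A > C > B

Key insight: Entropy is maximized by uniform distributions and minimized by concentrated distributions.

- Uniform distributions have maximum entropy log₂(3) = 1.5850 bits
- The more "peaked" or concentrated a distribution, the lower its entropy

Entropies:
  H(A) = 1.5850 bits
  H(B) = 0.8664 bits
  H(C) = 1.5235 bits

Ranking: A > C > B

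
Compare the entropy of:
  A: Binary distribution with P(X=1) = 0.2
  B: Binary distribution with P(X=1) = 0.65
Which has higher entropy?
B

For binary distributions, entropy is maximized at p=0.5 and decreases as p moves toward 0 or 1.

H(A) = H(0.2) = 0.7219 bits
H(B) = H(0.65) = 0.9341 bits

Distribution B (p=0.65) is closer to uniform (p=0.5), so it has higher entropy.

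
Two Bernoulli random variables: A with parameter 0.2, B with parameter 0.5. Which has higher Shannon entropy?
B

For binary distributions, entropy is maximized at p=0.5 and decreases as p moves toward 0 or 1.

H(A) = H(0.2) = 0.7219 bits
H(B) = H(0.5) = 1.0000 bits

Distribution B (p=0.5) is closer to uniform (p=0.5), so it has higher entropy.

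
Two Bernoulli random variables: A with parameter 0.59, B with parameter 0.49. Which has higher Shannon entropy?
B

For binary distributions, entropy is maximized at p=0.5 and decreases as p moves toward 0 or 1.

H(A) = H(0.59) = 0.9765 bits
H(B) = H(0.49) = 0.9997 bits

Distribution B (p=0.49) is closer to uniform (p=0.5), so it has higher entropy.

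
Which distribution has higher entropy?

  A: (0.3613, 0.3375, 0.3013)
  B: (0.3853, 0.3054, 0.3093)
A

Both distributions are close to uniform, making this a harder comparison.

H(A) = 1.5810 bits
H(B) = 1.5764 bits

The distribution closer to uniform has higher entropy.
Answer: A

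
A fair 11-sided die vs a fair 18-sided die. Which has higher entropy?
18-sided die

Both are uniform distributions; for uniform over n outcomes, H = log₂(n). H(11-sided) = log₂(11) = 3.459 bits and H(18-sided) = log₂(18) = 4.170 bits. More outcomes in a uniform distribution means higher entropy.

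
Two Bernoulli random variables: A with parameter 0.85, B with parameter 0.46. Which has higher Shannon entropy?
B

For binary distributions, entropy is maximized at p=0.5 and decreases as p moves toward 0 or 1.

H(A) = H(0.85) = 0.6098 bits
H(B) = H(0.46) = 0.9954 bits

Distribution B (p=0.46) is closer to uniform (p=0.5), so it has higher entropy.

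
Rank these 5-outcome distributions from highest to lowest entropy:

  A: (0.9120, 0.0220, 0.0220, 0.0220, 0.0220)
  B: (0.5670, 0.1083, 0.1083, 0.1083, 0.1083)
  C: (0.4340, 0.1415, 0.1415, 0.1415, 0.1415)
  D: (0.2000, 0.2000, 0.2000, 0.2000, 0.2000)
D > C > B > A

Key insight: Entropy is maximized by uniform distributions and minimized by concentrated distributions.

Entropies:
  H(A) = 0.6058 bits
  H(B) = 1.8530 bits
  H(C) = 2.1194 bits
  H(D) = 2.3219 bits

Ranking: D > C > B > A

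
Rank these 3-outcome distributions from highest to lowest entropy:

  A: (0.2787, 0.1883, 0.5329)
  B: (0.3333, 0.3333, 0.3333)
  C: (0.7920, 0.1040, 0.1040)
B > A > C

Key insight: Entropy is maximized by uniform distributions and minimized by concentrated distributions.

- Uniform distributions have maximum entropy log₂(3) = 1.5850 bits
- The more "peaked" or concentrated a distribution, the lower its entropy

Entropies:
  H(A) = 1.4512 bits
  H(B) = 1.5850 bits
  H(C) = 0.9456 bits

Ranking: B > A > C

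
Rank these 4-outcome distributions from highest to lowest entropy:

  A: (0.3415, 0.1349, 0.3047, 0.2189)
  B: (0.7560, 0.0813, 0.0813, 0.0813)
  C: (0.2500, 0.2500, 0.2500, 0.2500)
C > A > B

Key insight: Entropy is maximized by uniform distributions and minimized by concentrated distributions.

- Uniform distributions have maximum entropy log₂(4) = 2.0000 bits
- The more "peaked" or concentrated a distribution, the lower its entropy

Entropies:
  H(A) = 1.9214 bits
  H(B) = 1.1884 bits
  H(C) = 2.0000 bits

Ranking: C > A > B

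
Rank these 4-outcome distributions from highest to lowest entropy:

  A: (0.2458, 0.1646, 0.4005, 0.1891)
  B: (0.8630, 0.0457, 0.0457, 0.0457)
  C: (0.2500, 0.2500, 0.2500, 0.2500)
C > A > B

Key insight: Entropy is maximized by uniform distributions and minimized by concentrated distributions.

- Uniform distributions have maximum entropy log₂(4) = 2.0000 bits
- The more "peaked" or concentrated a distribution, the lower its entropy

Entropies:
  H(A) = 1.9091 bits
  H(B) = 0.7935 bits
  H(C) = 2.0000 bits

Ranking: C > A > B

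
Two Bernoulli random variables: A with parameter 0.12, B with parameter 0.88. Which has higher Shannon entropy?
Equal

For binary distributions, entropy is maximized at p=0.5 and decreases as p moves toward 0 or 1.

H(A) = H(0.12) = 0.5294 bits
H(B) = H(0.88) = 0.5294 bits

Both distributions are equally far from uniform (|0.12-0.5| = |0.88-0.5|), so they have the same entropy.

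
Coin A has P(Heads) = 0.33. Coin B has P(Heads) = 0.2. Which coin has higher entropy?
A

For binary distributions, entropy is maximized at p=0.5 and decreases as p moves toward 0 or 1.

H(A) = H(0.33) = 0.9149 bits
H(B) = H(0.2) = 0.7219 bits

Distribution A (p=0.33) is closer to uniform (p=0.5), so it has higher entropy.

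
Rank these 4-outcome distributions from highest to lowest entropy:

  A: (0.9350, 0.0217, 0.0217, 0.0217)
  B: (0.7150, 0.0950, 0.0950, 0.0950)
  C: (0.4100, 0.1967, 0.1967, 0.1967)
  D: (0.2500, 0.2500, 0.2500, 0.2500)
D > C > B > A

Key insight: Entropy is maximized by uniform distributions and minimized by concentrated distributions.

Entropies:
  H(A) = 0.4500 bits
  H(B) = 1.3139 bits
  H(C) = 1.9116 bits
  H(D) = 2.0000 bits

Ranking: D > C > B > A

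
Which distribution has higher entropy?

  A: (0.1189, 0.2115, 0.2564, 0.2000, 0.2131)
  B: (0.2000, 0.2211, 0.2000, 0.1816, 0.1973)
B

Both distributions are close to uniform, making this a harder comparison.

H(A) = 2.2825 bits
H(B) = 2.3191 bits

The distribution closer to uniform has higher entropy.
Answer: B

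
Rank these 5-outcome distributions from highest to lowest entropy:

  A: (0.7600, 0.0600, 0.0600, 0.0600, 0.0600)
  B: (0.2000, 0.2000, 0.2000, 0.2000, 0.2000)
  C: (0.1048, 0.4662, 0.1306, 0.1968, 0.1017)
B > C > A

Key insight: Entropy is maximized by uniform distributions and minimized by concentrated distributions.

- Uniform distributions have maximum entropy log₂(5) = 2.3219 bits
- The more "peaked" or concentrated a distribution, the lower its entropy

Entropies:
  H(A) = 1.2750 bits
  H(B) = 2.3219 bits
  H(C) = 2.0347 bits

Ranking: B > C > A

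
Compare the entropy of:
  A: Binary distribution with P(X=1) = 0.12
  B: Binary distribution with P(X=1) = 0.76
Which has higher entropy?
B

For binary distributions, entropy is maximized at p=0.5 and decreases as p moves toward 0 or 1.

H(A) = H(0.12) = 0.5294 bits
H(B) = H(0.76) = 0.7950 bits

Distribution B (p=0.76) is closer to uniform (p=0.5), so it has higher entropy.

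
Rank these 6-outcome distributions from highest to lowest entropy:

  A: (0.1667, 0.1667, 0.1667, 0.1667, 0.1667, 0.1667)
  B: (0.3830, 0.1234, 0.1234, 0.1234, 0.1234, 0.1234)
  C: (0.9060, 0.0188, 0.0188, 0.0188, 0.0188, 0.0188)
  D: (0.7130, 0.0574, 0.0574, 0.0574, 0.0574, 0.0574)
A > B > D > C

Key insight: Entropy is maximized by uniform distributions and minimized by concentrated distributions.

Entropies:
  H(A) = 2.5850 bits
  H(B) = 2.3928 bits
  H(C) = 0.6679 bits
  H(D) = 1.5312 bits

Ranking: A > B > D > C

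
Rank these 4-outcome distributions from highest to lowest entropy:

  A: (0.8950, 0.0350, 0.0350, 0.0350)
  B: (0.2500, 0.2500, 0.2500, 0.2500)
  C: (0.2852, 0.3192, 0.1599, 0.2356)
B > C > A

Key insight: Entropy is maximized by uniform distributions and minimized by concentrated distributions.

- Uniform distributions have maximum entropy log₂(4) = 2.0000 bits
- The more "peaked" or concentrated a distribution, the lower its entropy

Entropies:
  H(A) = 0.6511 bits
  H(B) = 2.0000 bits
  H(C) = 1.9564 bits

Ranking: B > C > A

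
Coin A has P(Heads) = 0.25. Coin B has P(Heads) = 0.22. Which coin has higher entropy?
A

For binary distributions, entropy is maximized at p=0.5 and decreases as p moves toward 0 or 1.

H(A) = H(0.25) = 0.8113 bits
H(B) = H(0.22) = 0.7602 bits

Distribution A (p=0.25) is closer to uniform (p=0.5), so it has higher entropy.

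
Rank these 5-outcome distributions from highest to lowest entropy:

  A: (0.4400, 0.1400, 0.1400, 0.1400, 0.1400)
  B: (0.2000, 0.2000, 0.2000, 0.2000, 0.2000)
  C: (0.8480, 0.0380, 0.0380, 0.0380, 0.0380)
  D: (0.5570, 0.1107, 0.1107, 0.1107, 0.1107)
B > A > D > C

Key insight: Entropy is maximized by uniform distributions and minimized by concentrated distributions.

Entropies:
  H(A) = 2.1096 bits
  H(B) = 2.3219 bits
  H(C) = 0.9188 bits
  H(D) = 1.8766 bits

Ranking: B > A > D > C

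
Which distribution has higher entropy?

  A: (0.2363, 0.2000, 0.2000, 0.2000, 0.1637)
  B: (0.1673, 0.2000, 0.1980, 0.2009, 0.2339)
B

Both distributions are close to uniform, making this a harder comparison.

H(A) = 2.3124 bits
H(B) = 2.3139 bits

The distribution closer to uniform has higher entropy.
Answer: B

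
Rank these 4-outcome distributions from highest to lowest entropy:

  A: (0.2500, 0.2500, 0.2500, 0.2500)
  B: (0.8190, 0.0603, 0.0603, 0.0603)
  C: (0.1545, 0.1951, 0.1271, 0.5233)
A > C > B

Key insight: Entropy is maximized by uniform distributions and minimized by concentrated distributions.

- Uniform distributions have maximum entropy log₂(4) = 2.0000 bits
- The more "peaked" or concentrated a distribution, the lower its entropy

Entropies:
  H(A) = 2.0000 bits
  H(B) = 0.9691 bits
  H(C) = 1.7434 bits

Ranking: A > C > B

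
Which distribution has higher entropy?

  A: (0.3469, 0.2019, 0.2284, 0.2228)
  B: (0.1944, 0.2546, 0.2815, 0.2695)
B

Both distributions are close to uniform, making this a harder comparison.

H(A) = 1.9651 bits
H(B) = 1.9865 bits

The distribution closer to uniform has higher entropy.
Answer: B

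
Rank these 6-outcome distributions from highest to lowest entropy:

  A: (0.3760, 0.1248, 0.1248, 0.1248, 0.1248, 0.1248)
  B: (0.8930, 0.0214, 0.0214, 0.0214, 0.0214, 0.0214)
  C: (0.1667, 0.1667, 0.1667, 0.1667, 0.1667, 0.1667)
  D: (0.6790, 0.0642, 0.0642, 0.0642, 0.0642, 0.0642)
C > A > D > B

Key insight: Entropy is maximized by uniform distributions and minimized by concentrated distributions.

Entropies:
  H(A) = 2.4041 bits
  H(B) = 0.7392 bits
  H(C) = 2.5850 bits
  H(D) = 1.6508 bits

Ranking: C > A > D > B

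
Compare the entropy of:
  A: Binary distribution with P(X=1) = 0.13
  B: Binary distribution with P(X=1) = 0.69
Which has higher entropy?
B

For binary distributions, entropy is maximized at p=0.5 and decreases as p moves toward 0 or 1.

H(A) = H(0.13) = 0.5574 bits
H(B) = H(0.69) = 0.8932 bits

Distribution B (p=0.69) is closer to uniform (p=0.5), so it has higher entropy.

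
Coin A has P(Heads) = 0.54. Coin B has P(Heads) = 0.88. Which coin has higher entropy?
A

For binary distributions, entropy is maximized at p=0.5 and decreases as p moves toward 0 or 1.

H(A) = H(0.54) = 0.9954 bits
H(B) = H(0.88) = 0.5294 bits

Distribution A (p=0.54) is closer to uniform (p=0.5), so it has higher entropy.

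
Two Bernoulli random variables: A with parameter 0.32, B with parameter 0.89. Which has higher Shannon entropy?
A

For binary distributions, entropy is maximized at p=0.5 and decreases as p moves toward 0 or 1.

H(A) = H(0.32) = 0.9044 bits
H(B) = H(0.89) = 0.4999 bits

Distribution A (p=0.32) is closer to uniform (p=0.5), so it has higher entropy.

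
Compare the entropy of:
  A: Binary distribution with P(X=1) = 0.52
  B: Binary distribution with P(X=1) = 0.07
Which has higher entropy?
A

For binary distributions, entropy is maximized at p=0.5 and decreases as p moves toward 0 or 1.

H(A) = H(0.52) = 0.9988 bits
H(B) = H(0.07) = 0.3659 bits

Distribution A (p=0.52) is closer to uniform (p=0.5), so it has higher entropy.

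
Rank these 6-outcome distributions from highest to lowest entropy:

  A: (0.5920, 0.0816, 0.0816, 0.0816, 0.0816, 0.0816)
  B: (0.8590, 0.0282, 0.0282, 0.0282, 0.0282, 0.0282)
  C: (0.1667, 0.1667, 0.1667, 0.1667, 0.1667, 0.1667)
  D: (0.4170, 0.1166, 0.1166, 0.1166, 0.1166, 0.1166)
C > D > A > B

Key insight: Entropy is maximized by uniform distributions and minimized by concentrated distributions.

Entropies:
  H(A) = 1.9228 bits
  H(B) = 0.9142 bits
  H(C) = 2.5850 bits
  H(D) = 2.3337 bits

Ranking: C > D > A > B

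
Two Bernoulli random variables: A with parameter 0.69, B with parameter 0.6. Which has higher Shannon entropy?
B

For binary distributions, entropy is maximized at p=0.5 and decreases as p moves toward 0 or 1.

H(A) = H(0.69) = 0.8932 bits
H(B) = H(0.6) = 0.9710 bits

Distribution B (p=0.6) is closer to uniform (p=0.5), so it has higher entropy.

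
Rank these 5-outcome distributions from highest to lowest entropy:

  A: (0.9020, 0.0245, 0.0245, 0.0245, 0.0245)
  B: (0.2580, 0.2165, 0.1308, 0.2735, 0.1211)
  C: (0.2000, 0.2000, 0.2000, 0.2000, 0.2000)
C > B > A

Key insight: Entropy is maximized by uniform distributions and minimized by concentrated distributions.

- Uniform distributions have maximum entropy log₂(5) = 2.3219 bits
- The more "peaked" or concentrated a distribution, the lower its entropy

Entropies:
  H(A) = 0.6586 bits
  H(B) = 2.2465 bits
  H(C) = 2.3219 bits

Ranking: C > B > A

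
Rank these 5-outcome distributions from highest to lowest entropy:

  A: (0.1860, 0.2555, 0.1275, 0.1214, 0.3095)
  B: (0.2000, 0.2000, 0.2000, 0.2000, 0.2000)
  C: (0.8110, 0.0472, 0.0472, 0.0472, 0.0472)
B > A > C

Key insight: Entropy is maximized by uniform distributions and minimized by concentrated distributions.

- Uniform distributions have maximum entropy log₂(5) = 2.3219 bits
- The more "peaked" or concentrated a distribution, the lower its entropy

Entropies:
  H(A) = 2.2263 bits
  H(B) = 2.3219 bits
  H(C) = 1.0774 bits

Ranking: B > A > C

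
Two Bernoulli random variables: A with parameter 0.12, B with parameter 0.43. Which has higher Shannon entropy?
B

For binary distributions, entropy is maximized at p=0.5 and decreases as p moves toward 0 or 1.

H(A) = H(0.12) = 0.5294 bits
H(B) = H(0.43) = 0.9858 bits

Distribution B (p=0.43) is closer to uniform (p=0.5), so it has higher entropy.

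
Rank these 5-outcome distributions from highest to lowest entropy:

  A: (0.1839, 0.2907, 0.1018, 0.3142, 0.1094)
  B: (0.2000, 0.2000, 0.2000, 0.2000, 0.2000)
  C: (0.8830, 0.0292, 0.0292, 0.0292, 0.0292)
B > A > C

Key insight: Entropy is maximized by uniform distributions and minimized by concentrated distributions.

- Uniform distributions have maximum entropy log₂(5) = 2.3219 bits
- The more "peaked" or concentrated a distribution, the lower its entropy

Entropies:
  H(A) = 2.1770 bits
  H(B) = 2.3219 bits
  H(C) = 0.7547 bits

Ranking: B > A > C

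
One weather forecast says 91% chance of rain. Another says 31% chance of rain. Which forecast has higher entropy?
31% forecast

Treat each forecast as a Bernoulli distribution. Binary entropy is maximized at p=0.5 and falls off symmetrically toward 0 or 1. The 31% forecast is closer to 50%, so it is more uncertain. H(91%) ≈ 0.436 bits, H(31%) ≈ 0.893 bits.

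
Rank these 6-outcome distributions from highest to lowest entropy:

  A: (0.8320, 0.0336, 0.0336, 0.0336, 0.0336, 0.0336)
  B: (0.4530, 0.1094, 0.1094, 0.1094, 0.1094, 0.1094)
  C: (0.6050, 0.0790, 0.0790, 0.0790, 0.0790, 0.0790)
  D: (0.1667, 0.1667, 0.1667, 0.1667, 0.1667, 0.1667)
D > B > C > A

Key insight: Entropy is maximized by uniform distributions and minimized by concentrated distributions.

Entropies:
  H(A) = 1.0432 bits
  H(B) = 2.2637 bits
  H(C) = 1.8851 bits
  H(D) = 2.5850 bits

Ranking: D > B > C > A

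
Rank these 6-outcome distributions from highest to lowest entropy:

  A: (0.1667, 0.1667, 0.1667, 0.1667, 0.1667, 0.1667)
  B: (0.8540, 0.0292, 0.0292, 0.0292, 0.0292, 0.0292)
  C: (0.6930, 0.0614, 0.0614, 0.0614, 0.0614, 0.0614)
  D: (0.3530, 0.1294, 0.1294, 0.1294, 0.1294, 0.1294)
A > D > C > B

Key insight: Entropy is maximized by uniform distributions and minimized by concentrated distributions.

Entropies:
  H(A) = 2.5850 bits
  H(B) = 0.9387 bits
  H(C) = 1.6025 bits
  H(D) = 2.4390 bits

Ranking: A > D > C > B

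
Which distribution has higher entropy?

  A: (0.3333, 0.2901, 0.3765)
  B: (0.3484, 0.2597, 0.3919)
A

Both distributions are close to uniform, making this a harder comparison.

H(A) = 1.5769 bits
H(B) = 1.5648 bits

The distribution closer to uniform has higher entropy.
Answer: A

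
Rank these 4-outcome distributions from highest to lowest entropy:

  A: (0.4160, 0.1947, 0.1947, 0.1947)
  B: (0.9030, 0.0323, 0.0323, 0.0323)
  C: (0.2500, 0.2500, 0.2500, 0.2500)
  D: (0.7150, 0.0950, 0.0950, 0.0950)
C > A > D > B

Key insight: Entropy is maximized by uniform distributions and minimized by concentrated distributions.

Entropies:
  H(A) = 1.9052 bits
  H(B) = 0.6132 bits
  H(C) = 2.0000 bits
  H(D) = 1.3139 bits

Ranking: C > A > D > B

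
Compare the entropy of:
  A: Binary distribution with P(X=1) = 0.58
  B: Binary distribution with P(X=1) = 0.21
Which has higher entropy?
A

For binary distributions, entropy is maximized at p=0.5 and decreases as p moves toward 0 or 1.

H(A) = H(0.58) = 0.9815 bits
H(B) = H(0.21) = 0.7415 bits

Distribution A (p=0.58) is closer to uniform (p=0.5), so it has higher entropy.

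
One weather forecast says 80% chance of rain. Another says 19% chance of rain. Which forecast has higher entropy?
80% forecast

Treat each forecast as a Bernoulli distribution. Binary entropy is maximized at p=0.5 and falls off symmetrically toward 0 or 1. The 80% forecast is closer to 50%, so it is more uncertain. H(80%) ≈ 0.722 bits, H(19%) ≈ 0.701 bits.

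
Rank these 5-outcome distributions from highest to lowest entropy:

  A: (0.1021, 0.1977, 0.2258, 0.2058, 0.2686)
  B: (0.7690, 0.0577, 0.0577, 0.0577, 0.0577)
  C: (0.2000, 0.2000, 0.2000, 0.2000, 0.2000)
C > A > B

Key insight: Entropy is maximized by uniform distributions and minimized by concentrated distributions.

- Uniform distributions have maximum entropy log₂(5) = 2.3219 bits
- The more "peaked" or concentrated a distribution, the lower its entropy

Entropies:
  H(A) = 2.2620 bits
  H(B) = 1.2418 bits
  H(C) = 2.3219 bits

Ranking: C > A > B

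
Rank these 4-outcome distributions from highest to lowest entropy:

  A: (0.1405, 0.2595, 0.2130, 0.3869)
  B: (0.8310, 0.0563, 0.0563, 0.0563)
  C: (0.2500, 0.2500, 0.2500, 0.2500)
C > A > B

Key insight: Entropy is maximized by uniform distributions and minimized by concentrated distributions.

- Uniform distributions have maximum entropy log₂(4) = 2.0000 bits
- The more "peaked" or concentrated a distribution, the lower its entropy

Entropies:
  H(A) = 1.9082 bits
  H(B) = 0.9233 bits
  H(C) = 2.0000 bits

Ranking: C > A > B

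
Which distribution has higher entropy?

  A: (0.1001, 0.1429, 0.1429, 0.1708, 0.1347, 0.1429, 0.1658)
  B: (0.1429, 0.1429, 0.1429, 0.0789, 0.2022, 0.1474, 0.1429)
A

Both distributions are close to uniform, making this a harder comparison.

H(A) = 2.7905 bits
H(B) = 2.7669 bits

The distribution closer to uniform has higher entropy.
Answer: A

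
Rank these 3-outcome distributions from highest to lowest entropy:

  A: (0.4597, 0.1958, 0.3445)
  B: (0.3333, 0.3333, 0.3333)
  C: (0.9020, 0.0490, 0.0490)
B > A > C

Key insight: Entropy is maximized by uniform distributions and minimized by concentrated distributions.

- Uniform distributions have maximum entropy log₂(3) = 1.5850 bits
- The more "peaked" or concentrated a distribution, the lower its entropy

Entropies:
  H(A) = 1.5057 bits
  H(B) = 1.5850 bits
  H(C) = 0.5606 bits

Ranking: B > A > C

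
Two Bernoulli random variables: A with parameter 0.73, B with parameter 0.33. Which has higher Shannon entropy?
B

For binary distributions, entropy is maximized at p=0.5 and decreases as p moves toward 0 or 1.

H(A) = H(0.73) = 0.8415 bits
H(B) = H(0.33) = 0.9149 bits

Distribution B (p=0.33) is closer to uniform (p=0.5), so it has higher entropy.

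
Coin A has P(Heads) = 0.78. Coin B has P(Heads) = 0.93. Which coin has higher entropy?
A

For binary distributions, entropy is maximized at p=0.5 and decreases as p moves toward 0 or 1.

H(A) = H(0.78) = 0.7602 bits
H(B) = H(0.93) = 0.3659 bits

Distribution A (p=0.78) is closer to uniform (p=0.5), so it has higher entropy.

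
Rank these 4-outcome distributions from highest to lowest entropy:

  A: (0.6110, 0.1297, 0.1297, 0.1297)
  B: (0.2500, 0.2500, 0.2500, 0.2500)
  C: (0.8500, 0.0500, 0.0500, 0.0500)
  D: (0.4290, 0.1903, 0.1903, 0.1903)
B > D > A > C

Key insight: Entropy is maximized by uniform distributions and minimized by concentrated distributions.

Entropies:
  H(A) = 1.5807 bits
  H(B) = 2.0000 bits
  H(C) = 0.8476 bits
  H(D) = 1.8904 bits

Ranking: B > D > A > C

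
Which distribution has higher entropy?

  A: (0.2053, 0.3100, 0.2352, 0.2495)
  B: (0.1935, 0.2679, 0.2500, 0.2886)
B

Both distributions are close to uniform, making this a harder comparison.

H(A) = 1.9836 bits
H(B) = 1.9850 bits

The distribution closer to uniform has higher entropy.
Answer: B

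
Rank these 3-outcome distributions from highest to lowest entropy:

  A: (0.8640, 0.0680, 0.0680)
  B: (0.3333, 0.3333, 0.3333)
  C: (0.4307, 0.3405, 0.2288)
B > C > A

Key insight: Entropy is maximized by uniform distributions and minimized by concentrated distributions.

- Uniform distributions have maximum entropy log₂(3) = 1.5850 bits
- The more "peaked" or concentrated a distribution, the lower its entropy

Entropies:
  H(A) = 0.7097 bits
  H(B) = 1.5850 bits
  H(C) = 1.5395 bits

Ranking: B > C > A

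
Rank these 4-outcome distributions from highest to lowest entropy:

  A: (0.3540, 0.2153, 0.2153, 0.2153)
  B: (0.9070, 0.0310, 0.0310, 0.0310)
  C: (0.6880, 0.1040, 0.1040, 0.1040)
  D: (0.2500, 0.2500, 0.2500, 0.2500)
D > A > C > B

Key insight: Entropy is maximized by uniform distributions and minimized by concentrated distributions.

Entropies:
  H(A) = 1.9615 bits
  H(B) = 0.5938 bits
  H(C) = 1.3900 bits
  H(D) = 2.0000 bits

Ranking: D > A > C > B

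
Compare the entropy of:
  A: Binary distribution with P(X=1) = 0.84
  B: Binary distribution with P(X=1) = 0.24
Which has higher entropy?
B

For binary distributions, entropy is maximized at p=0.5 and decreases as p moves toward 0 or 1.

H(A) = H(0.84) = 0.6343 bits
H(B) = H(0.24) = 0.7950 bits

Distribution B (p=0.24) is closer to uniform (p=0.5), so it has higher entropy.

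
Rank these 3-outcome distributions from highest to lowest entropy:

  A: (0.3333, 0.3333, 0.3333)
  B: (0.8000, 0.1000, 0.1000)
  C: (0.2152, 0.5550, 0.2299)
A > C > B

Key insight: Entropy is maximized by uniform distributions and minimized by concentrated distributions.

- Uniform distributions have maximum entropy log₂(3) = 1.5850 bits
- The more "peaked" or concentrated a distribution, the lower its entropy

Entropies:
  H(A) = 1.5850 bits
  H(B) = 0.9219 bits
  H(C) = 1.4360 bits

Ranking: A > C > B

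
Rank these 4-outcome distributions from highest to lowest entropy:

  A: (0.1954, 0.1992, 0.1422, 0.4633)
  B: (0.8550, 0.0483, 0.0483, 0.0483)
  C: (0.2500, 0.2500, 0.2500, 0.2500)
C > A > B

Key insight: Entropy is maximized by uniform distributions and minimized by concentrated distributions.

- Uniform distributions have maximum entropy log₂(4) = 2.0000 bits
- The more "peaked" or concentrated a distribution, the lower its entropy

Entropies:
  H(A) = 1.8383 bits
  H(B) = 0.8270 bits
  H(C) = 2.0000 bits

Ranking: C > A > B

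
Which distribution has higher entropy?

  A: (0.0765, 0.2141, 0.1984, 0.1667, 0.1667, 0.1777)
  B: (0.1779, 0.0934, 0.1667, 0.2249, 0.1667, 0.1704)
B

Both distributions are close to uniform, making this a harder comparison.

H(A) = 2.5273 bits
H(B) = 2.5435 bits

The distribution closer to uniform has higher entropy.
Answer: B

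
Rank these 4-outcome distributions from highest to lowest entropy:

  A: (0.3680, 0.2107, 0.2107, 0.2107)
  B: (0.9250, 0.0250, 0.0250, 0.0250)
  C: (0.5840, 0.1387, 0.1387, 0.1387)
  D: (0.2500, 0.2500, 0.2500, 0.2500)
D > A > C > B

Key insight: Entropy is maximized by uniform distributions and minimized by concentrated distributions.

Entropies:
  H(A) = 1.9508 bits
  H(B) = 0.5032 bits
  H(C) = 1.6389 bits
  H(D) = 2.0000 bits

Ranking: D > A > C > B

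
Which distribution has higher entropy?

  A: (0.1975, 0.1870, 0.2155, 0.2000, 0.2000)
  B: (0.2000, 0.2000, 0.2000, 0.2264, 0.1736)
A

Both distributions are close to uniform, making this a harder comparison.

H(A) = 2.3204 bits
H(B) = 2.3169 bits

The distribution closer to uniform has higher entropy.
Answer: A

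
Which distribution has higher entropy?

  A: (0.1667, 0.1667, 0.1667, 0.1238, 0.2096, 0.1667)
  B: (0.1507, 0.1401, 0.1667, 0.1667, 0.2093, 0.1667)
B

Both distributions are close to uniform, making this a harder comparison.

H(A) = 2.5689 bits
H(B) = 2.5733 bits

The distribution closer to uniform has higher entropy.
Answer: B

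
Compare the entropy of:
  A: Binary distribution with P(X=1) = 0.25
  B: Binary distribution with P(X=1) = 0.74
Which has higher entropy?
B

For binary distributions, entropy is maximized at p=0.5 and decreases as p moves toward 0 or 1.

H(A) = H(0.25) = 0.8113 bits
H(B) = H(0.74) = 0.8267 bits

Distribution B (p=0.74) is closer to uniform (p=0.5), so it has higher entropy.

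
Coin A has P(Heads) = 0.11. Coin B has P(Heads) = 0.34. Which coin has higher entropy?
B

For binary distributions, entropy is maximized at p=0.5 and decreases as p moves toward 0 or 1.

H(A) = H(0.11) = 0.4999 bits
H(B) = H(0.34) = 0.9248 bits

Distribution B (p=0.34) is closer to uniform (p=0.5), so it has higher entropy.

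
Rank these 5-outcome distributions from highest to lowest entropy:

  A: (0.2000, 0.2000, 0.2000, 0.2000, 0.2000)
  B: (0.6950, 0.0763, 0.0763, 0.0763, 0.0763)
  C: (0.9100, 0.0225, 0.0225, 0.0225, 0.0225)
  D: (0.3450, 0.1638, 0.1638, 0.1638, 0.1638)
A > D > B > C

Key insight: Entropy is maximized by uniform distributions and minimized by concentrated distributions.

Entropies:
  H(A) = 2.3219 bits
  H(B) = 1.4973 bits
  H(C) = 0.6165 bits
  H(D) = 2.2395 bits

Ranking: A > D > B > C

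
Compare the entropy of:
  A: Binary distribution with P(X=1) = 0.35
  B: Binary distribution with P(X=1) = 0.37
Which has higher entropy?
B

For binary distributions, entropy is maximized at p=0.5 and decreases as p moves toward 0 or 1.

H(A) = H(0.35) = 0.9341 bits
H(B) = H(0.37) = 0.9507 bits

Distribution B (p=0.37) is closer to uniform (p=0.5), so it has higher entropy.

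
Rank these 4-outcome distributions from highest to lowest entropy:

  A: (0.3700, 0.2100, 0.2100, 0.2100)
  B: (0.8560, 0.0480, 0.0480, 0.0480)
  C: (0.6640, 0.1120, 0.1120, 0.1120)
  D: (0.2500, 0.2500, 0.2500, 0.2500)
D > A > C > B

Key insight: Entropy is maximized by uniform distributions and minimized by concentrated distributions.

Entropies:
  H(A) = 1.9492 bits
  H(B) = 0.8229 bits
  H(C) = 1.4535 bits
  H(D) = 2.0000 bits

Ranking: D > A > C > B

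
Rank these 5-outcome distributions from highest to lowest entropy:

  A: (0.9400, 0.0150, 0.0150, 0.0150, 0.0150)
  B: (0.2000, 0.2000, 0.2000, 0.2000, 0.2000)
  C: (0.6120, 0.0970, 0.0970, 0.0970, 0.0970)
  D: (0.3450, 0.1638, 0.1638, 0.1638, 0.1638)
B > D > C > A

Key insight: Entropy is maximized by uniform distributions and minimized by concentrated distributions.

Entropies:
  H(A) = 0.4474 bits
  H(B) = 2.3219 bits
  H(C) = 1.7395 bits
  H(D) = 2.2395 bits

Ranking: B > D > C > A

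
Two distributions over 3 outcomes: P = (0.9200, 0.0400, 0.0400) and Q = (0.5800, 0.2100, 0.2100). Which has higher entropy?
Q

P is highly concentrated on one outcome (92%), making it nearly deterministic. Q spreads its mass more evenly (max 58%). The more spread-out distribution has higher entropy: H(P) ≈ 0.482 bits, H(Q) ≈ 1.401 bits.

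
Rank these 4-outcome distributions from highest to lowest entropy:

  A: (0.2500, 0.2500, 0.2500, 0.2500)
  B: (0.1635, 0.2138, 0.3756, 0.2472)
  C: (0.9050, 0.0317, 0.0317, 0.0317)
A > B > C

Key insight: Entropy is maximized by uniform distributions and minimized by concentrated distributions.

- Uniform distributions have maximum entropy log₂(4) = 2.0000 bits
- The more "peaked" or concentrated a distribution, the lower its entropy

Entropies:
  H(A) = 2.0000 bits
  H(B) = 1.9320 bits
  H(C) = 0.6035 bits

Ranking: A > B > C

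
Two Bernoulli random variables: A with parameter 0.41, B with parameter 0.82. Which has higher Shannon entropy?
A

For binary distributions, entropy is maximized at p=0.5 and decreases as p moves toward 0 or 1.

H(A) = H(0.41) = 0.9765 bits
H(B) = H(0.82) = 0.6801 bits

Distribution A (p=0.41) is closer to uniform (p=0.5), so it has higher entropy.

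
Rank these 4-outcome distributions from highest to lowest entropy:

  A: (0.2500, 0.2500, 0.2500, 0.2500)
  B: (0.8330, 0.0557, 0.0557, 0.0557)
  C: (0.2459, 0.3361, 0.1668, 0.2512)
A > C > B

Key insight: Entropy is maximized by uniform distributions and minimized by concentrated distributions.

- Uniform distributions have maximum entropy log₂(4) = 2.0000 bits
- The more "peaked" or concentrated a distribution, the lower its entropy

Entropies:
  H(A) = 2.0000 bits
  H(B) = 0.9155 bits
  H(C) = 1.9580 bits

Ranking: A > C > B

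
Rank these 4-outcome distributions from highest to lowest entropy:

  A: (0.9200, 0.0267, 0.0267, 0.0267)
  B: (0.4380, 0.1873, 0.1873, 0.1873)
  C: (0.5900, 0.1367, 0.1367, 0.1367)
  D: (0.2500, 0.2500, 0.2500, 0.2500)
D > B > C > A

Key insight: Entropy is maximized by uniform distributions and minimized by concentrated distributions.

Entropies:
  H(A) = 0.5290 bits
  H(B) = 1.8796 bits
  H(C) = 1.6263 bits
  H(D) = 2.0000 bits

Ranking: D > B > C > A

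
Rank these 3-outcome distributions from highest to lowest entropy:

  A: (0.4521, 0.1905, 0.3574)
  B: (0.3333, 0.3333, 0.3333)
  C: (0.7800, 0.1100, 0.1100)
B > A > C

Key insight: Entropy is maximized by uniform distributions and minimized by concentrated distributions.

- Uniform distributions have maximum entropy log₂(3) = 1.5850 bits
- The more "peaked" or concentrated a distribution, the lower its entropy

Entropies:
  H(A) = 1.5041 bits
  H(B) = 1.5850 bits
  H(C) = 0.9802 bits

Ranking: B > A > C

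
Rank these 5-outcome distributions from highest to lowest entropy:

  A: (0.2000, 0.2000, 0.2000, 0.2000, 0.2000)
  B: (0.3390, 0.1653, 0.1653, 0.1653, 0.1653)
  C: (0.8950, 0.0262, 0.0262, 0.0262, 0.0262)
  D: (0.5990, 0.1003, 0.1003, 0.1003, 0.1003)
A > B > D > C

Key insight: Entropy is maximized by uniform distributions and minimized by concentrated distributions.

Entropies:
  H(A) = 2.3219 bits
  H(B) = 2.2459 bits
  H(C) = 0.6946 bits
  H(D) = 1.7735 bits

Ranking: A > B > D > C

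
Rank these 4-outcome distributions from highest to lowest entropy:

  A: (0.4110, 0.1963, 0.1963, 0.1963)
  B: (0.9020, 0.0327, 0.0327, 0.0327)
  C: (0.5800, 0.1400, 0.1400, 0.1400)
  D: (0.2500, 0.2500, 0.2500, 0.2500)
D > A > C > B

Key insight: Entropy is maximized by uniform distributions and minimized by concentrated distributions.

Entropies:
  H(A) = 1.9106 bits
  H(B) = 0.6179 bits
  H(C) = 1.6471 bits
  H(D) = 2.0000 bits

Ranking: D > A > C > B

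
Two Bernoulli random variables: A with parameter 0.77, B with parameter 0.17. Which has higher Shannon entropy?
A

For binary distributions, entropy is maximized at p=0.5 and decreases as p moves toward 0 or 1.

H(A) = H(0.77) = 0.7780 bits
H(B) = H(0.17) = 0.6577 bits

Distribution A (p=0.77) is closer to uniform (p=0.5), so it has higher entropy.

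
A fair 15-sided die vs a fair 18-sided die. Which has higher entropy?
18-sided die

Both are uniform distributions; for uniform over n outcomes, H = log₂(n). H(15-sided) = log₂(15) = 3.907 bits and H(18-sided) = log₂(18) = 4.170 bits. More outcomes in a uniform distribution means higher entropy.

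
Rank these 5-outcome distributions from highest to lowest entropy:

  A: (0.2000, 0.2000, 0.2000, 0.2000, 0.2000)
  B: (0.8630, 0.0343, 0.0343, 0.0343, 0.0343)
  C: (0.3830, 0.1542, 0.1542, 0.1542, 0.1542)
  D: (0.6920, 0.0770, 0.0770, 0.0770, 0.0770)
A > C > D > B

Key insight: Entropy is maximized by uniform distributions and minimized by concentrated distributions.

Entropies:
  H(A) = 2.3219 bits
  H(B) = 0.8503 bits
  H(C) = 2.1941 bits
  H(D) = 1.5069 bits

Ranking: A > C > D > B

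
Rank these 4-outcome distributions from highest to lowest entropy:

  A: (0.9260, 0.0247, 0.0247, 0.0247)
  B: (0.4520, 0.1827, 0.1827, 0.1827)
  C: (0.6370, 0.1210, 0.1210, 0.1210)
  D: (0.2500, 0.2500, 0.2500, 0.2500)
D > B > C > A

Key insight: Entropy is maximized by uniform distributions and minimized by concentrated distributions.

Entropies:
  H(A) = 0.4980 bits
  H(B) = 1.8619 bits
  H(C) = 1.5205 bits
  H(D) = 2.0000 bits

Ranking: D > B > C > A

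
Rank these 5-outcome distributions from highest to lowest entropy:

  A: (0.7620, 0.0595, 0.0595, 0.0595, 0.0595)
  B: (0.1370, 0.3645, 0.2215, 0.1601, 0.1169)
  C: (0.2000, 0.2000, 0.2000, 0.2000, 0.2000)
C > B > A

Key insight: Entropy is maximized by uniform distributions and minimized by concentrated distributions.

- Uniform distributions have maximum entropy log₂(5) = 2.3219 bits
- The more "peaked" or concentrated a distribution, the lower its entropy

Entropies:
  H(A) = 1.2677 bits
  H(B) = 2.1904 bits
  H(C) = 2.3219 bits

Ranking: C > B > A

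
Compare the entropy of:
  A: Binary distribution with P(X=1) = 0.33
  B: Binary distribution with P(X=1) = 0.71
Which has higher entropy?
A

For binary distributions, entropy is maximized at p=0.5 and decreases as p moves toward 0 or 1.

H(A) = H(0.33) = 0.9149 bits
H(B) = H(0.71) = 0.8687 bits

Distribution A (p=0.33) is closer to uniform (p=0.5), so it has higher entropy.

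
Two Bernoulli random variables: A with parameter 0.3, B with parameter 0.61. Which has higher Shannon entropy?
B

For binary distributions, entropy is maximized at p=0.5 and decreases as p moves toward 0 or 1.

H(A) = H(0.3) = 0.8813 bits
H(B) = H(0.61) = 0.9648 bits

Distribution B (p=0.61) is closer to uniform (p=0.5), so it has higher entropy.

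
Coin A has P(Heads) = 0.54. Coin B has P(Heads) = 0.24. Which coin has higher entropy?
A

For binary distributions, entropy is maximized at p=0.5 and decreases as p moves toward 0 or 1.

H(A) = H(0.54) = 0.9954 bits
H(B) = H(0.24) = 0.7950 bits

Distribution A (p=0.54) is closer to uniform (p=0.5), so it has higher entropy.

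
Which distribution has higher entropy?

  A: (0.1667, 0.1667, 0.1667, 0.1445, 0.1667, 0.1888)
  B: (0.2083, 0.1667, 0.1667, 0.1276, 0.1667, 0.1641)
A

Both distributions are close to uniform, making this a harder comparison.

H(A) = 2.5807 bits
H(B) = 2.5708 bits

The distribution closer to uniform has higher entropy.
Answer: A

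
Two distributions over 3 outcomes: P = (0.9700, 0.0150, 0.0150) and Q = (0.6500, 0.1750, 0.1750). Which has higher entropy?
Q

P is highly concentrated on one outcome (97%), making it nearly deterministic. Q spreads its mass more evenly (max 65%). The more spread-out distribution has higher entropy: H(P) ≈ 0.224 bits, H(Q) ≈ 1.284 bits.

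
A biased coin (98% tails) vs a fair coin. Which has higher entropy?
Fair coin

The fair coin is uniform (p=0.5), maximizing binary entropy at 1 bit. The biased coin has H(0.98) ≈ 0.141 bits — its outcome is more predictable, so its entropy is lower.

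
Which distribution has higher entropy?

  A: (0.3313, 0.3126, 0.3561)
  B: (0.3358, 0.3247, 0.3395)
B

Both distributions are close to uniform, making this a harder comparison.

H(A) = 1.5829 bits
H(B) = 1.5847 bits

The distribution closer to uniform has higher entropy.
Answer: B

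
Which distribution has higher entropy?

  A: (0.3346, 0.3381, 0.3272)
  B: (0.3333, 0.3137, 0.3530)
A

Both distributions are close to uniform, making this a harder comparison.

H(A) = 1.5848 bits
H(B) = 1.5833 bits

The distribution closer to uniform has higher entropy.
Answer: A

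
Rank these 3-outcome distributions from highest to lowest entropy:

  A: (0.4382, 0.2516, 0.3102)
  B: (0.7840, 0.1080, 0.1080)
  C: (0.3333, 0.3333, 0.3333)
C > A > B

Key insight: Entropy is maximized by uniform distributions and minimized by concentrated distributions.

- Uniform distributions have maximum entropy log₂(3) = 1.5850 bits
- The more "peaked" or concentrated a distribution, the lower its entropy

Entropies:
  H(A) = 1.5463 bits
  H(B) = 0.9688 bits
  H(C) = 1.5850 bits

Ranking: C > A > B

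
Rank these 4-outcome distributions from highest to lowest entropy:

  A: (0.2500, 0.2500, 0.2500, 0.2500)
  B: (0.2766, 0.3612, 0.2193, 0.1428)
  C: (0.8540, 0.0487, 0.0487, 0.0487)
A > B > C

Key insight: Entropy is maximized by uniform distributions and minimized by concentrated distributions.

- Uniform distributions have maximum entropy log₂(4) = 2.0000 bits
- The more "peaked" or concentrated a distribution, the lower its entropy

Entropies:
  H(A) = 2.0000 bits
  H(B) = 1.9246 bits
  H(C) = 0.8311 bits

Ranking: A > B > C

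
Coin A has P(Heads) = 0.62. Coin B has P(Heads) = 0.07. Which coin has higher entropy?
A

For binary distributions, entropy is maximized at p=0.5 and decreases as p moves toward 0 or 1.

H(A) = H(0.62) = 0.9580 bits
H(B) = H(0.07) = 0.3659 bits

Distribution A (p=0.62) is closer to uniform (p=0.5), so it has higher entropy.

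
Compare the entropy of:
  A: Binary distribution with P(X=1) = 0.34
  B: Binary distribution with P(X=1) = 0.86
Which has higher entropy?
A

For binary distributions, entropy is maximized at p=0.5 and decreases as p moves toward 0 or 1.

H(A) = H(0.34) = 0.9248 bits
H(B) = H(0.86) = 0.5842 bits

Distribution A (p=0.34) is closer to uniform (p=0.5), so it has higher entropy.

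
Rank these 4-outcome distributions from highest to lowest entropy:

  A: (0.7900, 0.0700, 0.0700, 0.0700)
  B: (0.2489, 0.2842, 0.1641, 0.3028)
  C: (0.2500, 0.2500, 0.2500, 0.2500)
C > B > A

Key insight: Entropy is maximized by uniform distributions and minimized by concentrated distributions.

- Uniform distributions have maximum entropy log₂(4) = 2.0000 bits
- The more "peaked" or concentrated a distribution, the lower its entropy

Entropies:
  H(A) = 1.0743 bits
  H(B) = 1.9649 bits
  H(C) = 2.0000 bits

Ranking: C > B > A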